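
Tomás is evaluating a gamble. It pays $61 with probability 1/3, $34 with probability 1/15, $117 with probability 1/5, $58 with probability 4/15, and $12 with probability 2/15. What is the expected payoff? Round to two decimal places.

$63.07

EV = 1/3 × 61 + 1/15 × 34 + 1/5 × 117 + 4/15 × 58 + 2/15 × 12 = 20.3333 + 2.2667 + 23.4 + 15.4667 + 1.6 = 63.0667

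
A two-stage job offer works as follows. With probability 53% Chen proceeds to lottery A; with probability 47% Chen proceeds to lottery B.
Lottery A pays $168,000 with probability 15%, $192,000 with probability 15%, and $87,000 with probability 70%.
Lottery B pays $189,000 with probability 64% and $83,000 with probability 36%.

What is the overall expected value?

$131,791.80

EV(A) = 0.15 × 168000 + 0.15 × 192000 + 0.7 × 87000 = 25200 + 28800 + 60900 = 114900
EV(B) = 0.64 × 189000 + 0.36 × 83000 = 120960 + 29880 = 150840
Overall = 0.53 × 114900 + 0.47 × 150840 = 60897 + 70894.8 = 131791.8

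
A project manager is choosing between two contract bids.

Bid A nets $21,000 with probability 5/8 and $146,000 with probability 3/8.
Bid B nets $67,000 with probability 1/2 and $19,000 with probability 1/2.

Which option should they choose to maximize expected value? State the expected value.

Bid A = 5/8 × 21000 + 3/8 × 146000 = 13125 + 54750 = 67875
Bid B = 1/2 × 67000 + 1/2 × 19000 = 33500 + 9500 = 43000

Bid A ($67,875)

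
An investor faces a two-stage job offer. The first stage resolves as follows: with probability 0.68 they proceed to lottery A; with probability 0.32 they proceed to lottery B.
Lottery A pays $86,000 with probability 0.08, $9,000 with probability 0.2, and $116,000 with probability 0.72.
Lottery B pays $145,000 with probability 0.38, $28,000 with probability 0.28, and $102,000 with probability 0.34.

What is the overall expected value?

EV(A) = 0.08 × 86000 + 0.2 × 9000 + 0.72 × 116000 = 6880 + 1800 + 83520 = 92200
EV(B) = 0.38 × 145000 + 0.28 × 28000 + 0.34 × 102000 = 55100 + 7840 + 34680 = 97620
Overall = 0.68 × 92200 + 0.32 × 97620 = 62696 + 31238.4 = 93934.4

$93,934.40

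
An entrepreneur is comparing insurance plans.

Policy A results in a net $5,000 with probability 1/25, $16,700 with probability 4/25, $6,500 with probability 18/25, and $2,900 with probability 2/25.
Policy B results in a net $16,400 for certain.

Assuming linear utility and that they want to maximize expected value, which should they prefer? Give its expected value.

Policy B ($16,400)

Policy A = 1/25 × 5000 + 4/25 × 16700 + 18/25 × 6500 + 2/25 × 2900 = 200 + 2672 + 4680 + 232 = 7784
Policy B: 16400 (certain)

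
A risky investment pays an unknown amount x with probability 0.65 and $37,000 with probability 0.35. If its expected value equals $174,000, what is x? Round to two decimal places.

x = $247,769.23

0.65·x + 0.35·37000 = 174000
0.65·x = 174000 − 12950 = 161050
x = 161050 / 0.65 = 247769.2308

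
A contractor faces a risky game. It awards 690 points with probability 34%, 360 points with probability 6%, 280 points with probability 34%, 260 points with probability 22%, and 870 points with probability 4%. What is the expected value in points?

EV = 0.34 × 690 + 0.06 × 360 + 0.34 × 280 + 0.22 × 260 + 0.04 × 870 = 234.6 + 21.6 + 95.2 + 57.2 + 34.8 = 443.4

443.4 points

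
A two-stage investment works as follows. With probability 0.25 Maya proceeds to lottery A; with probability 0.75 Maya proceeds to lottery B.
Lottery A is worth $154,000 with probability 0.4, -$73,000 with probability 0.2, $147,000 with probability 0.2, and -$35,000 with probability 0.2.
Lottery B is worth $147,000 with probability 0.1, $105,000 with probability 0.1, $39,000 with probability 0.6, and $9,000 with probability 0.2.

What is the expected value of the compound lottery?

EV(A) = 0.4 × 154000 + 0.2 × (-73000) + 0.2 × 147000 + 0.2 × (-35000) = 61600 − 14600 + 29400 − 7000 = 69400
EV(B) = 0.1 × 147000 + 0.1 × 105000 + 0.6 × 39000 + 0.2 × 9000 = 14700 + 10500 + 23400 + 1800 = 50400
Overall = 0.25 × 69400 + 0.75 × 50400 = 17350 + 37800 = 55150

$55,150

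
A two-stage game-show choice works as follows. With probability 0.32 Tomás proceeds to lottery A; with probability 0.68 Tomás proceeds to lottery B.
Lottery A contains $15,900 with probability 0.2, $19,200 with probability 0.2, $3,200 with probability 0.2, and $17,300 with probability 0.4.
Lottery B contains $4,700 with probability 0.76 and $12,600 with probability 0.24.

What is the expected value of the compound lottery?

EV(A) = 0.2 × 15900 + 0.2 × 19200 + 0.2 × 3200 + 0.4 × 17300 = 3180 + 3840 + 640 + 6920 = 14580
EV(B) = 0.76 × 4700 + 0.24 × 12600 = 3572 + 3024 = 6596
Overall = 0.32 × 14580 + 0.68 × 6596 = 4665.6 + 4485.28 = 9150.88

$9,150.88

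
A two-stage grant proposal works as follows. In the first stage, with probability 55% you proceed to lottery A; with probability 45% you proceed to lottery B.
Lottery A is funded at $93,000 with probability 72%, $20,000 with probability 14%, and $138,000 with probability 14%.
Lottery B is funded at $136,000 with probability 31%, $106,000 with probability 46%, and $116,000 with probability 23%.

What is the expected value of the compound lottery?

$101,914

EV(A) = 0.72 × 93000 + 0.14 × 20000 + 0.14 × 138000 = 66960 + 2800 + 19320 = 89080
EV(B) = 0.31 × 136000 + 0.46 × 106000 + 0.23 × 116000 = 42160 + 48760 + 26680 = 117600
Overall = 0.55 × 89080 + 0.45 × 117600 = 48994 + 52920 = 101914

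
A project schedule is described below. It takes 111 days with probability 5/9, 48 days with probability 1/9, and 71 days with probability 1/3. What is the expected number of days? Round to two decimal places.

EV = 5/9 × 111 + 1/9 × 48 + 1/3 × 71 = 61.6667 + 5.3333 + 23.6667 = 90.6667

90.67 days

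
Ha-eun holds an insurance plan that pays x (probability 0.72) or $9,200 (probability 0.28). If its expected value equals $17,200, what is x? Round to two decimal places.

x = $20,311.11

0.72·x + 0.28·9200 = 17200
0.72·x = 17200 − 2576 = 14624
x = 14624 / 0.72 = 20311.1111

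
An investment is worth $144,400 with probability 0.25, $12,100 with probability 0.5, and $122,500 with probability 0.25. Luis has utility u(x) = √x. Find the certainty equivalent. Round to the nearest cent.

$56,406.25

E[u] = 0.25·√144400 + 0.5·√12100 + 0.25·√122500 = 0.25·380 + 0.5·110 + 0.25·350 = 237.5
CE = (237.5)² = 56406.25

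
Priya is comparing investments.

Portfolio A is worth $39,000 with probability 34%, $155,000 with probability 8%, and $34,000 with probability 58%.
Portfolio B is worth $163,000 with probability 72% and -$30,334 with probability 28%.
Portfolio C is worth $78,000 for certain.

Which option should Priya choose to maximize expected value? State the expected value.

Portfolio A = 0.34 × 39000 + 0.08 × 155000 + 0.58 × 34000 = 13260 + 12400 + 19720 = 45380
Portfolio B = 0.72 × 163000 + 0.28 × (-30334) = 117360 − 8493.52 = 108866.48
Portfolio C: 78000 (certain)

Portfolio B ($108,866.48)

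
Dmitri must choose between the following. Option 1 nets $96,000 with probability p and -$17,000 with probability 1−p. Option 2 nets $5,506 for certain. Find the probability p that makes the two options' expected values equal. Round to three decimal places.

p = 0.199

p·96000 + (1−p)·(-17000) = 5506
113000p − 17000 = 5506
p = (5506 + 17000) / 113000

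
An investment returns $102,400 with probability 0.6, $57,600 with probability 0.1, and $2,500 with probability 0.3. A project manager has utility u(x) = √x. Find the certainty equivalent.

$53,361

E[u] = 0.6·√102400 + 0.1·√57600 + 0.3·√2500 = 0.6·320 + 0.1·240 + 0.3·50 = 231
CE = (231)² = 53361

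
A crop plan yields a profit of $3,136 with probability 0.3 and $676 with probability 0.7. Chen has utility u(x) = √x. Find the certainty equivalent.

$1,225

E[u] = 0.3·√3136 + 0.7·√676 = 0.3·56 + 0.7·26 = 35
CE = (35)² = 1225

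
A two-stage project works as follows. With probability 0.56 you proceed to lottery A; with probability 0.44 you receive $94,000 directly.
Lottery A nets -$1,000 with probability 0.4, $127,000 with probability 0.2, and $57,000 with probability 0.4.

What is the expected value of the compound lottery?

$68,128

EV(A) = 0.4 × (-1000) + 0.2 × 127000 + 0.4 × 57000 = -400 + 25400 + 22800 = 47800
Branch B: 94000 (certain)
Overall = 0.56 × 47800 + 0.44 × 94000 = 26768 + 41360 = 68128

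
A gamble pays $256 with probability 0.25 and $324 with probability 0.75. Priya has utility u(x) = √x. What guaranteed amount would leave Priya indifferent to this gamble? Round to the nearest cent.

E[u] = 0.25·√256 + 0.75·√324 = 0.25·16 + 0.75·18 = 17.5
CE = (17.5)² = 306.25

$306.25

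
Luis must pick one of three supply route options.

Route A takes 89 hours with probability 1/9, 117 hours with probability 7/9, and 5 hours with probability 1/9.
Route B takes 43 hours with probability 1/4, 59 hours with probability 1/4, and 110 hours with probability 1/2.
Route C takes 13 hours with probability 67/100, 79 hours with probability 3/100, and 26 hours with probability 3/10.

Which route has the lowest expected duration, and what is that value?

Route A = 1/9 × 89 + 7/9 × 117 + 1/9 × 5 = 9.8889 + 91 + 0.5556 = 101.4444
Route B = 1/4 × 43 + 1/4 × 59 + 1/2 × 110 = 10.75 + 14.75 + 55 = 80.5
Route C = 67/100 × 13 + 3/100 × 79 + 3/10 × 26 = 8.71 + 2.37 + 7.8 = 18.88

Route C (18.88 hours)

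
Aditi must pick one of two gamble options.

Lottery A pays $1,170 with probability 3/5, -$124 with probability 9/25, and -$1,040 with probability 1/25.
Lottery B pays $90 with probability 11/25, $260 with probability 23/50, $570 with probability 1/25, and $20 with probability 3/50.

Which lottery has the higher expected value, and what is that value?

Lottery A = 3/5 × 1170 + 9/25 × (-124) + 1/25 × (-1040) = 702 − 44.64 − 41.6 = 615.76
Lottery B = 11/25 × 90 + 23/50 × 260 + 1/25 × 570 + 3/50 × 20 = 39.6 + 119.6 + 22.8 + 1.2 = 183.2

Lottery A ($615.76)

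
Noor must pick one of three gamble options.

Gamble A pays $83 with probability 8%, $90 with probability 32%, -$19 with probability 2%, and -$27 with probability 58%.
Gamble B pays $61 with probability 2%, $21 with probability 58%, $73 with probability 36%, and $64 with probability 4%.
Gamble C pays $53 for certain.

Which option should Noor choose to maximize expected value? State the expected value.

Gamble A = 0.08 × 83 + 0.32 × 90 + 0.02 × (-19) + 0.58 × (-27) = 6.64 + 28.8 − 0.38 − 15.66 = 19.4
Gamble B = 0.02 × 61 + 0.58 × 21 + 0.36 × 73 + 0.04 × 64 = 1.22 + 12.18 + 26.28 + 2.56 = 42.24
Gamble C: 53 (certain)

Gamble C ($53)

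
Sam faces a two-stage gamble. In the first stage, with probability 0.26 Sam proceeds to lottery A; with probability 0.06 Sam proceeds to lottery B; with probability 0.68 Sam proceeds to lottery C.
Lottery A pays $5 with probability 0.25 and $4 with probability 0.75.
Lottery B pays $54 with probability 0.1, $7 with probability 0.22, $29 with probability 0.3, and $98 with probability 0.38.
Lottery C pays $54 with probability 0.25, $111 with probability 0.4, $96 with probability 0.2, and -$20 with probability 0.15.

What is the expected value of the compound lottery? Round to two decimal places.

$54.67

EV(A) = 0.25 × 5 + 0.75 × 4 = 1.25 + 3 = 4.25
EV(B) = 0.1 × 54 + 0.22 × 7 + 0.3 × 29 + 0.38 × 98 = 5.4 + 1.54 + 8.7 + 37.24 = 52.88
EV(C) = 0.25 × 54 + 0.4 × 111 + 0.2 × 96 + 0.15 × (-20) = 13.5 + 44.4 + 19.2 − 3 = 74.1
Overall = 0.26 × 4.25 + 0.06 × 52.88 + 0.68 × 74.1 = 1.105 + 3.1728 + 50.388 = 54.6658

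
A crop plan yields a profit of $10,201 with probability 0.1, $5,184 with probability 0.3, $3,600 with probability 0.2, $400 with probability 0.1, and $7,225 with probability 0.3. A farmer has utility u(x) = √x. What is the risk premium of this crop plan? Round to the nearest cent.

E[u] = 0.1·√10201 + 0.3·√5184 + 0.2·√3600 + 0.1·√400 + 0.3·√7225 = 0.1·101 + 0.3·72 + 0.2·60 + 0.1·20 + 0.3·85 = 71.2
CE = (71.2)² = 5069.44
Risk premium = EV − CE = 5502.8 − 5069.44 = 433.36

$433.36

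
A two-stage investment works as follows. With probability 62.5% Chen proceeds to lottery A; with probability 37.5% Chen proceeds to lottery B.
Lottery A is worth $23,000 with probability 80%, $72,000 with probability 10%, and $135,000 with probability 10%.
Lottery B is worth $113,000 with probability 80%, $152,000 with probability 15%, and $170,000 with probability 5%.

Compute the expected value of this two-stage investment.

$70,075

EV(A) = 0.8 × 23000 + 0.1 × 72000 + 0.1 × 135000 = 18400 + 7200 + 13500 = 39100
EV(B) = 0.8 × 113000 + 0.15 × 152000 + 0.05 × 170000 = 90400 + 22800 + 8500 = 121700
Overall = 0.625 × 39100 + 0.375 × 121700 = 24437.5 + 45637.5 = 70075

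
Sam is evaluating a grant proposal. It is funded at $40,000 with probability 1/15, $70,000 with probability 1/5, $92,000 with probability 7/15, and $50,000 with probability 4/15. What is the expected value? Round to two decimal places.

$72,933.33

EV = 1/15 × 40000 + 1/5 × 70000 + 7/15 × 92000 + 4/15 × 50000 = 2666.6667 + 14000 + 42933.3333 + 13333.3333 = 72933.3333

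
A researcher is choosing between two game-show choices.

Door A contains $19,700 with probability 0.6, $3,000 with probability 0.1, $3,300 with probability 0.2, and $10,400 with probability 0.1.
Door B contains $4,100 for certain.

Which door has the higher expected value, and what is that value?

Door A ($13,820)

Door A = 0.6 × 19700 + 0.1 × 3000 + 0.2 × 3300 + 0.1 × 10400 = 11820 + 300 + 660 + 1040 = 13820
Door B: 4100 (certain)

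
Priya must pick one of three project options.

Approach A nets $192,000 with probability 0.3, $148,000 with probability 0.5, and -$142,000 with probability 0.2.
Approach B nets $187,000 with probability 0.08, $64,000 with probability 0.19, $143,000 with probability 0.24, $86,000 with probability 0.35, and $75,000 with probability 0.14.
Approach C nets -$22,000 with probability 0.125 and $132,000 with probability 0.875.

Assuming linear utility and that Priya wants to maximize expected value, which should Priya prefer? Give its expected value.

Approach A = 0.3 × 192000 + 0.5 × 148000 + 0.2 × (-142000) = 57600 + 74000 − 28400 = 103200
Approach B = 0.08 × 187000 + 0.19 × 64000 + 0.24 × 143000 + 0.35 × 86000 + 0.14 × 75000 = 14960 + 12160 + 34320 + 30100 + 10500 = 102040
Approach C = 0.125 × (-22000) + 0.875 × 132000 = -2750 + 115500 = 112750

Approach C ($112,750)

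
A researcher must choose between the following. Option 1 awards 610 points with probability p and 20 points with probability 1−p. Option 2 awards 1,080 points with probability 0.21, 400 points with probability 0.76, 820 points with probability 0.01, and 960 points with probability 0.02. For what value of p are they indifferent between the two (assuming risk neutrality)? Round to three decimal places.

EV(Option 2) = 0.21 × 1080 + 0.76 × 400 + 0.01 × 820 + 0.02 × 960 = 226.8 + 304 + 8.2 + 19.2 = 558.2
p·610 + (1−p)·20 = 558.2
590p + 20 = 558.2
p = (558.2 − 20) / 590

p = 0.912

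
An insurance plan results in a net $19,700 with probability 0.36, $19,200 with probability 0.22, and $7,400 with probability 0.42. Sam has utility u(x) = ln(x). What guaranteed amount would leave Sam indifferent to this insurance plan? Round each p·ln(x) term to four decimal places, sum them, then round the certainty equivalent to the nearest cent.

$12,984.35

E[u] = 0.36·ln(19700) + 0.22·ln(19200) + 0.42·ln(7400) = 3.5598 + 2.1698 + 3.7419 = 9.4715
CE = e^9.4715 ≈ 12984.35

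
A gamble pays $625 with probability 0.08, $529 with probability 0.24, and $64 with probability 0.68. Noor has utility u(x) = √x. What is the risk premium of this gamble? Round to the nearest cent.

E[u] = 0.08·√625 + 0.24·√529 + 0.68·√64 = 0.08·25 + 0.24·23 + 0.68·8 = 12.96
CE = (12.96)² = 167.9616
Risk premium = EV − CE = 220.48 − 167.9616 = 52.5184

$52.52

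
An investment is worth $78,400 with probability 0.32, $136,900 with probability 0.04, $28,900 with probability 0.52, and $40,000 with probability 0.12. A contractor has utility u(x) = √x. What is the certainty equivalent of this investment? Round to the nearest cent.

E[u] = 0.32·√78400 + 0.04·√136900 + 0.52·√28900 + 0.12·√40000 = 0.32·280 + 0.04·370 + 0.52·170 + 0.12·200 = 216.8
CE = (216.8)² = 47002.24

$47,002.24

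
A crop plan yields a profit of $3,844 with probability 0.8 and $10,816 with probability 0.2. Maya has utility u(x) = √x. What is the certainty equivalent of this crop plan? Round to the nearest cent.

E[u] = 0.8·√3844 + 0.2·√10816 = 0.8·62 + 0.2·104 = 70.4
CE = (70.4)² = 4956.16

$4,956.16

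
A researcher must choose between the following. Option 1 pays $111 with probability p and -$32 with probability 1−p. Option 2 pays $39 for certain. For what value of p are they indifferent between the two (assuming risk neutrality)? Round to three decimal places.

p = 0.497

p·111 + (1−p)·(-32) = 39
143p − 32 = 39
p = (39 + 32) / 143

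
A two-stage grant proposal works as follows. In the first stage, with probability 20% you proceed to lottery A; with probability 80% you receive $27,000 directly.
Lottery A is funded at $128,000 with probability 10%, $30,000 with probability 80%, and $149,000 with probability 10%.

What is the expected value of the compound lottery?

$31,940

EV(A) = 0.1 × 128000 + 0.8 × 30000 + 0.1 × 149000 = 12800 + 24000 + 14900 = 51700
Branch B: 27000 (certain)
Overall = 0.2 × 51700 + 0.8 × 27000 = 10340 + 21600 = 31940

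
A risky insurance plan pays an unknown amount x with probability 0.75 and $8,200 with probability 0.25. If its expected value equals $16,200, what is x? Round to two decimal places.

0.75·x + 0.25·8200 = 16200
0.75·x = 16200 − 2050 = 14150
x = 14150 / 0.75 = 18866.6667

x = $18,866.67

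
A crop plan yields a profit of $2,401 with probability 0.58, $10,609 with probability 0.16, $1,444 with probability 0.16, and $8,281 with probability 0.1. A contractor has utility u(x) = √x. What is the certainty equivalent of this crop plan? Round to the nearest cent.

$3,609.61

E[u] = 0.58·√2401 + 0.16·√10609 + 0.16·√1444 + 0.1·√8281 = 0.58·49 + 0.16·103 + 0.16·38 + 0.1·91 = 60.08
CE = (60.08)² = 3609.6064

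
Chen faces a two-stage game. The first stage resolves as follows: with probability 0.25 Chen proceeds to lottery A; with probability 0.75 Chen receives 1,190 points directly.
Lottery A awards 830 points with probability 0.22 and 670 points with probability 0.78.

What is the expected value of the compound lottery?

EV(A) = 0.22 × 830 + 0.78 × 670 = 182.6 + 522.6 = 705.2
Branch B: 1190 (certain)
Overall = 0.25 × 705.2 + 0.75 × 1190 = 176.3 + 892.5 = 1068.8

1068.8 points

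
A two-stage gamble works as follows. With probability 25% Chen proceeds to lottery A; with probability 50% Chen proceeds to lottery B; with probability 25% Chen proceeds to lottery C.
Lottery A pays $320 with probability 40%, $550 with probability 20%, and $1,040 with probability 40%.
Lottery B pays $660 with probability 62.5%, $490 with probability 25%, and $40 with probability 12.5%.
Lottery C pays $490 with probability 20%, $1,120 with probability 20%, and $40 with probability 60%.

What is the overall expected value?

EV(A) = 0.4 × 320 + 0.2 × 550 + 0.4 × 1040 = 128 + 110 + 416 = 654
EV(B) = 0.625 × 660 + 0.25 × 490 + 0.125 × 40 = 412.5 + 122.5 + 5 = 540
EV(C) = 0.2 × 490 + 0.2 × 1120 + 0.6 × 40 = 98 + 224 + 24 = 346
Overall = 0.25 × 654 + 0.5 × 540 + 0.25 × 346 = 163.5 + 270 + 86.5 = 520

$520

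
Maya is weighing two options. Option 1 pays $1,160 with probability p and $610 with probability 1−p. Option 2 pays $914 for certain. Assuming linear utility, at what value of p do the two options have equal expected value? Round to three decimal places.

p = 0.553

p·1160 + (1−p)·610 = 914
550p + 610 = 914
p = (914 − 610) / 550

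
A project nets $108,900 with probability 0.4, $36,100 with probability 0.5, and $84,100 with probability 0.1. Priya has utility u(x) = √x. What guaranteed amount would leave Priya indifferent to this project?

$65,536

E[u] = 0.4·√108900 + 0.5·√36100 + 0.1·√84100 = 0.4·330 + 0.5·190 + 0.1·290 = 256
CE = (256)² = 65536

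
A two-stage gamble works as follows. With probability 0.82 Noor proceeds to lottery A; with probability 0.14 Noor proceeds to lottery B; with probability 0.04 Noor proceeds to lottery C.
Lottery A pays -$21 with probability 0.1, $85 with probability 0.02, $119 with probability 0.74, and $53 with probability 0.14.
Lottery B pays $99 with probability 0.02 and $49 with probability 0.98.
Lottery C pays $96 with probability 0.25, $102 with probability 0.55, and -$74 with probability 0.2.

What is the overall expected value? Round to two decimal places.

EV(A) = 0.1 × (-21) + 0.02 × 85 + 0.74 × 119 + 0.14 × 53 = -2.1 + 1.7 + 88.06 + 7.42 = 95.08
EV(B) = 0.02 × 99 + 0.98 × 49 = 1.98 + 48.02 = 50
EV(C) = 0.25 × 96 + 0.55 × 102 + 0.2 × (-74) = 24 + 56.1 − 14.8 = 65.3
Overall = 0.82 × 95.08 + 0.14 × 50 + 0.04 × 65.3 = 77.9656 + 7 + 2.612 = 87.5776

$87.58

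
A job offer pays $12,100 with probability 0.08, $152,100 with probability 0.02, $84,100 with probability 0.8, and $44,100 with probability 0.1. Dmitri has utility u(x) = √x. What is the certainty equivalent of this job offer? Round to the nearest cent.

$72,684.16

E[u] = 0.08·√12100 + 0.02·√152100 + 0.8·√84100 + 0.1·√44100 = 0.08·110 + 0.02·390 + 0.8·290 + 0.1·210 = 269.6
CE = (269.6)² = 72684.16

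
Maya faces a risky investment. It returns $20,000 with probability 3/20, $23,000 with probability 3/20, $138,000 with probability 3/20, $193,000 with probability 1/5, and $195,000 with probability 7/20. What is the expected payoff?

EV = 3/20 × 20000 + 3/20 × 23000 + 3/20 × 138000 + 1/5 × 193000 + 7/20 × 195000 = 3000 + 3450 + 20700 + 38600 + 68250 = 134000

$134,000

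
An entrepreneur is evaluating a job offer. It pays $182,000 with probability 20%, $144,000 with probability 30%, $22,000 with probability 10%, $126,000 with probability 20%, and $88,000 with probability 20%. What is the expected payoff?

EV = 0.2 × 182000 + 0.3 × 144000 + 0.1 × 22000 + 0.2 × 126000 + 0.2 × 88000 = 36400 + 43200 + 2200 + 25200 + 17600 = 124600

$124,600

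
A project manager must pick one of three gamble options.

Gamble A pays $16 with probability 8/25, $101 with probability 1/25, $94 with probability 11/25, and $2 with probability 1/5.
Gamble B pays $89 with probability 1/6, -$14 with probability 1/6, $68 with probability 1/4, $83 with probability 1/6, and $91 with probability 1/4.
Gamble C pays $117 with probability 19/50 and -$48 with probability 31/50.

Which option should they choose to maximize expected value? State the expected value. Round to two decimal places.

Gamble A = 8/25 × 16 + 1/25 × 101 + 11/25 × 94 + 1/5 × 2 = 5.12 + 4.04 + 41.36 + 0.4 = 50.92
Gamble B = 1/6 × 89 + 1/6 × (-14) + 1/4 × 68 + 1/6 × 83 + 1/4 × 91 = 14.8333 − 2.3333 + 17 + 13.8333 + 22.75 = 66.0833
Gamble C = 19/50 × 117 + 31/50 × (-48) = 44.46 − 29.76 = 14.7

Gamble B ($66.08)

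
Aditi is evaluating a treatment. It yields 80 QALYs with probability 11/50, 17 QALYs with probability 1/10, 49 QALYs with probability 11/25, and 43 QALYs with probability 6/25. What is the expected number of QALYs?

EV = 11/50 × 80 + 1/10 × 17 + 11/25 × 49 + 6/25 × 43 = 17.6 + 1.7 + 21.56 + 10.32 = 51.18

51.18 QALYs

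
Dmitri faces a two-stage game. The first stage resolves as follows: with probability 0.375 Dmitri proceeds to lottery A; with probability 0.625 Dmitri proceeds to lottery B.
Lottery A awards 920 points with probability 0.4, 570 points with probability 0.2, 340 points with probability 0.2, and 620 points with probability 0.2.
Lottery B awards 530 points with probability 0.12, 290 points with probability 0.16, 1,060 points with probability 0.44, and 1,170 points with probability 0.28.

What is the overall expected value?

817.75 points

EV(A) = 0.4 × 920 + 0.2 × 570 + 0.2 × 340 + 0.2 × 620 = 368 + 114 + 68 + 124 = 674
EV(B) = 0.12 × 530 + 0.16 × 290 + 0.44 × 1060 + 0.28 × 1170 = 63.6 + 46.4 + 466.4 + 327.6 = 904
Overall = 0.375 × 674 + 0.625 × 904 = 252.75 + 565 = 817.75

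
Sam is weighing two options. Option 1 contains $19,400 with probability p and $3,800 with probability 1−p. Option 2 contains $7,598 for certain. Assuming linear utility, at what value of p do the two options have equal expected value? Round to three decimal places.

p = 0.243

p·19400 + (1−p)·3800 = 7598
15600p + 3800 = 7598
p = (7598 − 3800) / 15600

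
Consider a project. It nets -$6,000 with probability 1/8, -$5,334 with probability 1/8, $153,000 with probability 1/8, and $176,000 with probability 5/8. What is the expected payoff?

$127,708.25

EV = 1/8 × (-6000) + 1/8 × (-5334) + 1/8 × 153000 + 5/8 × 176000 = -750 − 666.75 + 19125 + 110000 = 127708.25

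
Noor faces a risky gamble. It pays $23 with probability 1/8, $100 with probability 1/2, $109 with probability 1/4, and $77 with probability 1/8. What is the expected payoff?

$89.75

EV = 1/8 × 23 + 1/2 × 100 + 1/4 × 109 + 1/8 × 77 = 2.875 + 50 + 27.25 + 9.625 = 89.75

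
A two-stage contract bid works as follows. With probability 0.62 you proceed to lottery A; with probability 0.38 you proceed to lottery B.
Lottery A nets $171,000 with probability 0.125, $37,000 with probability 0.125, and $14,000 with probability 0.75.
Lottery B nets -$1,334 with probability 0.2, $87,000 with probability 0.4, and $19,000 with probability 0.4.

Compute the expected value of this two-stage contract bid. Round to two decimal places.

EV(A) = 0.125 × 171000 + 0.125 × 37000 + 0.75 × 14000 = 21375 + 4625 + 10500 = 36500
EV(B) = 0.2 × (-1334) + 0.4 × 87000 + 0.4 × 19000 = -266.8 + 34800 + 7600 = 42133.2
Overall = 0.62 × 36500 + 0.38 × 42133.2 = 22630 + 16010.616 = 38640.616

$38,640.62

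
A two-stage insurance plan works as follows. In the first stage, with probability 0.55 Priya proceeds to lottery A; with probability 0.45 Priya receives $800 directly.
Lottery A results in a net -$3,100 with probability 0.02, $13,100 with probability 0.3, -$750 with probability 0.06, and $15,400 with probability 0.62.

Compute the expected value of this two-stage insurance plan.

EV(A) = 0.02 × (-3100) + 0.3 × 13100 + 0.06 × (-750) + 0.62 × 15400 = -62 + 3930 − 45 + 9548 = 13371
Branch B: 800 (certain)
Overall = 0.55 × 13371 + 0.45 × 800 = 7354.05 + 360 = 7714.05

$7,714.05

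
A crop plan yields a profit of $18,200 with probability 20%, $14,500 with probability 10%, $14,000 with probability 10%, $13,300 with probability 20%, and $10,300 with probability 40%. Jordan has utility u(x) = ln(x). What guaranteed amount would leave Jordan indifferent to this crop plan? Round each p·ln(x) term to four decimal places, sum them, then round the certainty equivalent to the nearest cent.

E[u] = 0.2·ln(18200) + 0.1·ln(14500) + 0.1·ln(14000) + 0.2·ln(13300) + 0.4·ln(10300) = 1.9618 + 0.9582 + 0.9547 + 1.8991 + 3.6960 = 9.4698
CE = e^9.4698 ≈ 12962.29

$12,962.29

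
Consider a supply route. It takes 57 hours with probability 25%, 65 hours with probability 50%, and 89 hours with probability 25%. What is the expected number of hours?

EV = 0.25 × 57 + 0.5 × 65 + 0.25 × 89 = 14.25 + 32.5 + 22.25 = 69

69 hours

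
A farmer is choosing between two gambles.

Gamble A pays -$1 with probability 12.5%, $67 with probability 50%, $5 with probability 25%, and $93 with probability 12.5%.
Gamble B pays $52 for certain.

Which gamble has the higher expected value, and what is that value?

Gamble B ($52)

Gamble A = 0.125 × (-1) + 0.5 × 67 + 0.25 × 5 + 0.125 × 93 = -0.125 + 33.5 + 1.25 + 11.625 = 46.25
Gamble B: 52 (certain)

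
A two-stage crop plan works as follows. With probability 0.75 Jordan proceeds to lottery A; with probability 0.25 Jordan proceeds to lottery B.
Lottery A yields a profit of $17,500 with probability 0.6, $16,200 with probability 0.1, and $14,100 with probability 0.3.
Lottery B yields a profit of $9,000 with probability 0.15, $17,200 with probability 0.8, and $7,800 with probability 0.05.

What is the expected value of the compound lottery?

$16,137.50

EV(A) = 0.6 × 17500 + 0.1 × 16200 + 0.3 × 14100 = 10500 + 1620 + 4230 = 16350
EV(B) = 0.15 × 9000 + 0.8 × 17200 + 0.05 × 7800 = 1350 + 13760 + 390 = 15500
Overall = 0.75 × 16350 + 0.25 × 15500 = 12262.5 + 3875 = 16137.5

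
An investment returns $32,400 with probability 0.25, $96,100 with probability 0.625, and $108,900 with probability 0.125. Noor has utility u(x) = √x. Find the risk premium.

$3,375

E[u] = 0.25·√32400 + 0.625·√96100 + 0.125·√108900 = 0.25·180 + 0.625·310 + 0.125·330 = 280
CE = (280)² = 78400
Risk premium = EV − CE = 81775 − 78400 = 3375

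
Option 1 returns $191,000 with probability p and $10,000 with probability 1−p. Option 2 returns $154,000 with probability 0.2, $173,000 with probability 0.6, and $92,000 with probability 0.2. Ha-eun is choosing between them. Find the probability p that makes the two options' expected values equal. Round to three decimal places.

EV(Option 2) = 0.2 × 154000 + 0.6 × 173000 + 0.2 × 92000 = 30800 + 103800 + 18400 = 153000
p·191000 + (1−p)·10000 = 153000
181000p + 10000 = 153000
p = (153000 − 10000) / 181000

p = 0.790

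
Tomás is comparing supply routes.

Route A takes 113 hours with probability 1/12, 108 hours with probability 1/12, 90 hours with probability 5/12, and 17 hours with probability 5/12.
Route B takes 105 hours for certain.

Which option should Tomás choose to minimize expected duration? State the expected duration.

Route A = 1/12 × 113 + 1/12 × 108 + 5/12 × 90 + 5/12 × 17 = 9.4167 + 9 + 37.5 + 7.0833 = 63
Route B: 105 (certain)

Route A (63 hours)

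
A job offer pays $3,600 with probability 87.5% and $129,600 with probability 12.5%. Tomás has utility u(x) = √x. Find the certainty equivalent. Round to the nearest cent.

E[u] = 0.875·√3600 + 0.125·√129600 = 0.875·60 + 0.125·360 = 97.5
CE = (97.5)² = 9506.25

$9,506.25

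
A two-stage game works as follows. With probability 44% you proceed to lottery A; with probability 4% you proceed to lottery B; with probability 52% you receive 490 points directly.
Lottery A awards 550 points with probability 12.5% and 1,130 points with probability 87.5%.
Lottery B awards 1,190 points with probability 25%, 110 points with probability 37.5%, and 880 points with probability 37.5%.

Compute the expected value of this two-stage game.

746.85 points

EV(A) = 0.125 × 550 + 0.875 × 1130 = 68.75 + 988.75 = 1057.5
EV(B) = 0.25 × 1190 + 0.375 × 110 + 0.375 × 880 = 297.5 + 41.25 + 330 = 668.75
Branch C: 490 (certain)
Overall = 0.44 × 1057.5 + 0.04 × 668.75 + 0.52 × 490 = 465.3 + 26.75 + 254.8 = 746.85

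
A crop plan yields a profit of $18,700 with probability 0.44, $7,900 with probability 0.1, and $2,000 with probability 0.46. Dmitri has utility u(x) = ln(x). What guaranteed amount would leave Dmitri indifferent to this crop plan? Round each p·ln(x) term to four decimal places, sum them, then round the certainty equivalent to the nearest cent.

$6,135.83

E[u] = 0.44·ln(18700) + 0.1·ln(7900) + 0.46·ln(2000) = 4.3280 + 0.8975 + 3.4964 = 8.7219
CE = e^8.7219 ≈ 6135.83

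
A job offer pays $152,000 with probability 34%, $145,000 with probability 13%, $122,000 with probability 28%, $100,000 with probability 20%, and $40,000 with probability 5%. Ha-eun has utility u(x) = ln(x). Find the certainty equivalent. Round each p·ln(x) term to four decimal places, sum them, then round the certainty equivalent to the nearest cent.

E[u] = 0.34·ln(152000) + 0.13·ln(145000) + 0.28·ln(122000) + 0.2·ln(100000) + 0.05·ln(40000) = 4.0568 + 1.5450 + 3.2793 + 2.3026 + 0.5298 = 11.7135
CE = e^11.7135 ≈ 122210.47

$122,210.47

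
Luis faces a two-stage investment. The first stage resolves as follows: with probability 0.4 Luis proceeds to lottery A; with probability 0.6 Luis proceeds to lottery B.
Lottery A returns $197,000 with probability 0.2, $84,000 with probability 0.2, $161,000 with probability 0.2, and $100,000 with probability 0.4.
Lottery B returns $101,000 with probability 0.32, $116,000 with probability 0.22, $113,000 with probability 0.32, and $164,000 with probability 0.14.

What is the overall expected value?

EV(A) = 0.2 × 197000 + 0.2 × 84000 + 0.2 × 161000 + 0.4 × 100000 = 39400 + 16800 + 32200 + 40000 = 128400
EV(B) = 0.32 × 101000 + 0.22 × 116000 + 0.32 × 113000 + 0.14 × 164000 = 32320 + 25520 + 36160 + 22960 = 116960
Overall = 0.4 × 128400 + 0.6 × 116960 = 51360 + 70176 = 121536

$121,536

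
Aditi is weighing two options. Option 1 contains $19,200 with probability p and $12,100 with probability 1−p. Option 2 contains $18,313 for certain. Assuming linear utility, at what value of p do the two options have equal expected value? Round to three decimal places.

p = 0.875

p·19200 + (1−p)·12100 = 18313
7100p + 12100 = 18313
p = (18313 − 12100) / 7100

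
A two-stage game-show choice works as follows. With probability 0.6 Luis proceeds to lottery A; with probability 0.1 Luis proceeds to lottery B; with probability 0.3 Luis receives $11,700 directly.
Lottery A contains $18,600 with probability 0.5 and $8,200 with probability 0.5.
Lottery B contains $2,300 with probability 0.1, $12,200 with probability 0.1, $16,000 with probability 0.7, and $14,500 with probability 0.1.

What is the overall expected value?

EV(A) = 0.5 × 18600 + 0.5 × 8200 = 9300 + 4100 = 13400
EV(B) = 0.1 × 2300 + 0.1 × 12200 + 0.7 × 16000 + 0.1 × 14500 = 230 + 1220 + 11200 + 1450 = 14100
Branch C: 11700 (certain)
Overall = 0.6 × 13400 + 0.1 × 14100 + 0.3 × 11700 = 8040 + 1410 + 3510 = 12960

$12,960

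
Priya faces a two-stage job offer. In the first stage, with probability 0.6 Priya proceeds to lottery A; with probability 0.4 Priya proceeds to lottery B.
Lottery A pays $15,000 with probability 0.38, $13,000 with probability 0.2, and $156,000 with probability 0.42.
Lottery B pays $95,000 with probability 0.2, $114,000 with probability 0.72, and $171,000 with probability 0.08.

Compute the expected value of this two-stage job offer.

EV(A) = 0.38 × 15000 + 0.2 × 13000 + 0.42 × 156000 = 5700 + 2600 + 65520 = 73820
EV(B) = 0.2 × 95000 + 0.72 × 114000 + 0.08 × 171000 = 19000 + 82080 + 13680 = 114760
Overall = 0.6 × 73820 + 0.4 × 114760 = 44292 + 45904 = 90196

$90,196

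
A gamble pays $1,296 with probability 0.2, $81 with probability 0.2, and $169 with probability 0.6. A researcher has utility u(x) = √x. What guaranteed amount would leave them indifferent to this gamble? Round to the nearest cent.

E[u] = 0.2·√1296 + 0.2·√81 + 0.6·√169 = 0.2·36 + 0.2·9 + 0.6·13 = 16.8
CE = (16.8)² = 282.24

$282.24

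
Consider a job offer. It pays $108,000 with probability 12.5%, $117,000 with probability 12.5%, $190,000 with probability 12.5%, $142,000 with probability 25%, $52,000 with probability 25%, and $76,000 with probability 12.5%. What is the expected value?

$109,875

EV = 0.125 × 108000 + 0.125 × 117000 + 0.125 × 190000 + 0.25 × 142000 + 0.25 × 52000 + 0.125 × 76000 = 13500 + 14625 + 23750 + 35500 + 13000 + 9500 = 109875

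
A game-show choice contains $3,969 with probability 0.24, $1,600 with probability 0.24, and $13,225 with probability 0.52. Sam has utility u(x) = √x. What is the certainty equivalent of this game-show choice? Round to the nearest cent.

$7,143.63

E[u] = 0.24·√3969 + 0.24·√1600 + 0.52·√13225 = 0.24·63 + 0.24·40 + 0.52·115 = 84.52
CE = (84.52)² = 7143.6304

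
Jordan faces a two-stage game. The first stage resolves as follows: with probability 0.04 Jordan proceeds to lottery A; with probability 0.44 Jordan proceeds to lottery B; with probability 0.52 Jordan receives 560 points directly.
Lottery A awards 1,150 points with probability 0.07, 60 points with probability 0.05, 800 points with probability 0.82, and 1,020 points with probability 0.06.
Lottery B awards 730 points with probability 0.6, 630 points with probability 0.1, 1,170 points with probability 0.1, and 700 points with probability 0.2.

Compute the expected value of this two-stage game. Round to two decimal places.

EV(A) = 0.07 × 1150 + 0.05 × 60 + 0.82 × 800 + 0.06 × 1020 = 80.5 + 3 + 656 + 61.2 = 800.7
EV(B) = 0.6 × 730 + 0.1 × 630 + 0.1 × 1170 + 0.2 × 700 = 438 + 63 + 117 + 140 = 758
Branch C: 560 (certain)
Overall = 0.04 × 800.7 + 0.44 × 758 + 0.52 × 560 = 32.028 + 333.52 + 291.2 = 656.748

656.75 points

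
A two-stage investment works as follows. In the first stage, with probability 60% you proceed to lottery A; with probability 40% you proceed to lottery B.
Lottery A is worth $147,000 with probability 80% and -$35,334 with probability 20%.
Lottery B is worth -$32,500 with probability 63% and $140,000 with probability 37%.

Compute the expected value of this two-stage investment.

$78,849.92

EV(A) = 0.8 × 147000 + 0.2 × (-35334) = 117600 − 7066.8 = 110533.2
EV(B) = 0.63 × (-32500) + 0.37 × 140000 = -20475 + 51800 = 31325
Overall = 0.6 × 110533.2 + 0.4 × 31325 = 66319.92 + 12530 = 78849.92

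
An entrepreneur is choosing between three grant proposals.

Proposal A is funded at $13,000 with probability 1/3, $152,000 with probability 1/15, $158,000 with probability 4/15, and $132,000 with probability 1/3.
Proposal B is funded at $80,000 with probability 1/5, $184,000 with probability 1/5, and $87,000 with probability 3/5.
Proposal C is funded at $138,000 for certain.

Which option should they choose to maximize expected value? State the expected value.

Proposal C ($138,000)

Proposal A = 1/3 × 13000 + 1/15 × 152000 + 4/15 × 158000 + 1/3 × 132000 = 4333.3333 + 10133.3333 + 42133.3333 + 44000 = 100600
Proposal B = 1/5 × 80000 + 1/5 × 184000 + 3/5 × 87000 = 16000 + 36800 + 52200 = 105000
Proposal C: 138000 (certain)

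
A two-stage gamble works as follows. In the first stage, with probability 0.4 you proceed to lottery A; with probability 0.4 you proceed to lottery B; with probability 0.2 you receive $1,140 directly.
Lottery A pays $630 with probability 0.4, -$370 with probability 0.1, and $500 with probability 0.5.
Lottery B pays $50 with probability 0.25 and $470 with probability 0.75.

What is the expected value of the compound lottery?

EV(A) = 0.4 × 630 + 0.1 × (-370) + 0.5 × 500 = 252 − 37 + 250 = 465
EV(B) = 0.25 × 50 + 0.75 × 470 = 12.5 + 352.5 = 365
Branch C: 1140 (certain)
Overall = 0.4 × 465 + 0.4 × 365 + 0.2 × 1140 = 186 + 146 + 228 = 560

$560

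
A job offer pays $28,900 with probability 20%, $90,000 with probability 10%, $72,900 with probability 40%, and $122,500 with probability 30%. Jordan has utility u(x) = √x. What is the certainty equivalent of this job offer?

E[u] = 0.2·√28900 + 0.1·√90000 + 0.4·√72900 + 0.3·√122500 = 0.2·170 + 0.1·300 + 0.4·270 + 0.3·350 = 277
CE = (277)² = 76729

$76,729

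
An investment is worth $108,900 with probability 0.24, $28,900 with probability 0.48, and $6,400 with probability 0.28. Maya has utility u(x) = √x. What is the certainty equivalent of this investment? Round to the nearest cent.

$33,562.24

E[u] = 0.24·√108900 + 0.48·√28900 + 0.28·√6400 = 0.24·330 + 0.48·170 + 0.28·80 = 183.2
CE = (183.2)² = 33562.24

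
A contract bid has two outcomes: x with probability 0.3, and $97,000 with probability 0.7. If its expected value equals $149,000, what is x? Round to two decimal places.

x = $270,333.33

0.3·x + 0.7·97000 = 149000
0.3·x = 149000 − 67900 = 81100
x = 81100 / 0.3 = 270333.3333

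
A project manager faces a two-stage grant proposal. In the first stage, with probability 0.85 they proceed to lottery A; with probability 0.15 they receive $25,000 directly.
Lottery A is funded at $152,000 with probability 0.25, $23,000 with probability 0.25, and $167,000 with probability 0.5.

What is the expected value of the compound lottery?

EV(A) = 0.25 × 152000 + 0.25 × 23000 + 0.5 × 167000 = 38000 + 5750 + 83500 = 127250
Branch B: 25000 (certain)
Overall = 0.85 × 127250 + 0.15 × 25000 = 108162.5 + 3750 = 111912.5

$111,912.50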